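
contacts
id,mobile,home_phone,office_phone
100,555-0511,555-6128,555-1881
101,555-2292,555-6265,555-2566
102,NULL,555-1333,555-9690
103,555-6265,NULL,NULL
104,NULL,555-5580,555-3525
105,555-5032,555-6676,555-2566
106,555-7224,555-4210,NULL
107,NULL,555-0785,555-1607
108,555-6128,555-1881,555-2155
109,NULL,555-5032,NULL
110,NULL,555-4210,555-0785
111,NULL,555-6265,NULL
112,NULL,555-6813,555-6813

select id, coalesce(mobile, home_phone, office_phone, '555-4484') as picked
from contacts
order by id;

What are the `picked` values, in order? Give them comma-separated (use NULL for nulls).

555-0511, 555-2292, 555-1333, 555-6265, 555-5580, 555-5032, 555-7224, 555-0785, 555-6128, 555-5032, 555-4210, 555-6265, 555-6813

id=100: mobile=555-0511 → 555-0511
id=101: mobile=555-2292 → 555-2292
id=102: mobile=NULL, home_phone=555-1333 → 555-1333
id=103: mobile=555-6265 → 555-6265
id=104: mobile=NULL, home_phone=555-5580 → 555-5580
id=105: mobile=555-5032 → 555-5032
id=106: mobile=555-7224 → 555-7224
id=107: mobile=NULL, home_phone=555-0785 → 555-0785
id=108: mobile=555-6128 → 555-6128
id=109: mobile=NULL, home_phone=555-5032 → 555-5032
id=110: mobile=NULL, home_phone=555-4210 → 555-4210
id=111: mobile=NULL, home_phone=555-6265 → 555-6265
id=112: mobile=NULL, home_phone=555-6813 → 555-6813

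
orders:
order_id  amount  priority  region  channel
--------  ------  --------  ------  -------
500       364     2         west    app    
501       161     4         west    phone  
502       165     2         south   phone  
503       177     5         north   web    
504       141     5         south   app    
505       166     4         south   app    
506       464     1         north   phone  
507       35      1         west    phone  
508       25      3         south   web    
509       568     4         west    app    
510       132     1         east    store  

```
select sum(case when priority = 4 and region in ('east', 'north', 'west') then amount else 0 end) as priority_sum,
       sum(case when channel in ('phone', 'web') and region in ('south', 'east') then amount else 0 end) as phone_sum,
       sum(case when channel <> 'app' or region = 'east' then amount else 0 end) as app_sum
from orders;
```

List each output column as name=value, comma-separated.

priority_sum=729, phone_sum=190, app_sum=1159

[priority_sum: priority = 4 and region in ('east', 'north', 'west')]
order_id=500: ✗
order_id=501: ✓ → 161
order_id=502: ✗
order_id=503: ✗
order_id=504: ✗
order_id=505: ✗
order_id=506: ✗
order_id=507: ✗
order_id=508: ✗
order_id=509: ✓ → 568
order_id=510: ✗
priority_sum = 161 + 568 = 729
—
[phone_sum: channel in ('phone', 'web') and region in ('south', 'east')]
order_id=500: ✗
order_id=501: ✗
order_id=502: ✓ → 165
order_id=503: ✗
order_id=504: ✗
order_id=505: ✗
order_id=506: ✗
order_id=507: ✗
order_id=508: ✓ → 25
order_id=509: ✗
order_id=510: ✗
phone_sum = 165 + 25 = 190
—
[app_sum: channel <> 'app' or region = 'east']
order_id=500: ✗
order_id=501: ✓ → 161
order_id=502: ✓ → 165
order_id=503: ✓ → 177
order_id=504: ✗
order_id=505: ✗
order_id=506: ✓ → 464
order_id=507: ✓ → 35
order_id=508: ✓ → 25
order_id=509: ✗
order_id=510: ✓ → 132
app_sum = 161 + 165 + 177 + 464 + 35 + 25 + 132 = 1159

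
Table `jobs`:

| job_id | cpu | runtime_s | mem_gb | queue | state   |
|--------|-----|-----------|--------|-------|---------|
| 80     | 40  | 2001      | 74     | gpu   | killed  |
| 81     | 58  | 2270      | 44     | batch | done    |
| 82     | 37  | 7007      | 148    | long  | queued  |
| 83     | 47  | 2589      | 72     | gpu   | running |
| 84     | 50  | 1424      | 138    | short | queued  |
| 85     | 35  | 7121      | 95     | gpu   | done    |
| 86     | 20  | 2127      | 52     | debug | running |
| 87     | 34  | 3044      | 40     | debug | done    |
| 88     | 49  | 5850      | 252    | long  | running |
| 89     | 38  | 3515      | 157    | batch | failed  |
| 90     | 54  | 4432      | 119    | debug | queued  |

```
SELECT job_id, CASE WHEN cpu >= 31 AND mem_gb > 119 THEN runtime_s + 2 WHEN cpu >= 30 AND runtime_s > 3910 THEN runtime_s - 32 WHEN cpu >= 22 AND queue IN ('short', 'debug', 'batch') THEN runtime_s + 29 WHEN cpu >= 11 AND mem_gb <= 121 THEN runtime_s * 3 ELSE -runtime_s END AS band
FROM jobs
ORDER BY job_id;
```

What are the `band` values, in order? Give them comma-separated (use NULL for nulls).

job_id=80: cpu >= 11 AND mem_gb <= 121 → 6003
job_id=81: cpu >= 22 AND queue IN ('short', 'debug', 'batch') → 2299
job_id=82: cpu >= 31 AND mem_gb > 119 → 7009
job_id=83: cpu >= 11 AND mem_gb <= 121 → 7767
job_id=84: cpu >= 31 AND mem_gb > 119 → 1426
job_id=85: cpu >= 30 AND runtime_s > 3910 → 7089
job_id=86: cpu >= 11 AND mem_gb <= 121 → 6381
job_id=87: cpu >= 22 AND queue IN ('short', 'debug', 'batch') → 3073
job_id=88: cpu >= 31 AND mem_gb > 119 → 5852
job_id=89: cpu >= 31 AND mem_gb > 119 → 3517
job_id=90: cpu >= 30 AND runtime_s > 3910 → 4400

6003, 2299, 7009, 7767, 1426, 7089, 6381, 3073, 5852, 3517, 4400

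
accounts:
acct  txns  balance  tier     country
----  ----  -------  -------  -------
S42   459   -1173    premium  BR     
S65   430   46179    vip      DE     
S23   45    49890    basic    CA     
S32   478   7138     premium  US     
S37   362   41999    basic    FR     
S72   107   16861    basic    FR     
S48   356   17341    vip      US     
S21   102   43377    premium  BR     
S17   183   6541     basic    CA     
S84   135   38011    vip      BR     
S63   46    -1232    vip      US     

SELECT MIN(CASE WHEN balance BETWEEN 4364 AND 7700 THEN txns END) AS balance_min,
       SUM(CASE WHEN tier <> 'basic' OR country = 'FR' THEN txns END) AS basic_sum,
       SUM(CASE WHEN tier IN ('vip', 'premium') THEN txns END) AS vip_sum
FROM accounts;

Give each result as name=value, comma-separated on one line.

balance_min=183, basic_sum=2475, vip_sum=2006

[balance_min: balance BETWEEN 4364 AND 7700]
acct=S42: ✗
acct=S65: ✗
acct=S23: ✗
acct=S32: ✓ → 478
acct=S37: ✗
acct=S72: ✗
acct=S48: ✗
acct=S21: ✗
acct=S17: ✓ → 183
acct=S84: ✗
acct=S63: ✗
balance_min = MIN(478, 183) = 183
—
[basic_sum: tier <> 'basic' OR country = 'FR']
acct=S42: ✓ → 459
acct=S65: ✓ → 430
acct=S23: ✗
acct=S32: ✓ → 478
acct=S37: ✓ → 362
acct=S72: ✓ → 107
acct=S48: ✓ → 356
acct=S21: ✓ → 102
acct=S17: ✗
acct=S84: ✓ → 135
acct=S63: ✓ → 46
basic_sum = 459 + 430 + 478 + 362 + 107 + 356 + 102 + 135 + 46 = 2475
—
[vip_sum: tier IN ('vip', 'premium')]
acct=S42: ✓ → 459
acct=S65: ✓ → 430
acct=S23: ✗
acct=S32: ✓ → 478
acct=S37: ✗
acct=S72: ✗
acct=S48: ✓ → 356
acct=S21: ✓ → 102
acct=S17: ✗
acct=S84: ✓ → 135
acct=S63: ✓ → 46
vip_sum = 459 + 430 + 478 + 356 + 102 + 135 + 46 = 2006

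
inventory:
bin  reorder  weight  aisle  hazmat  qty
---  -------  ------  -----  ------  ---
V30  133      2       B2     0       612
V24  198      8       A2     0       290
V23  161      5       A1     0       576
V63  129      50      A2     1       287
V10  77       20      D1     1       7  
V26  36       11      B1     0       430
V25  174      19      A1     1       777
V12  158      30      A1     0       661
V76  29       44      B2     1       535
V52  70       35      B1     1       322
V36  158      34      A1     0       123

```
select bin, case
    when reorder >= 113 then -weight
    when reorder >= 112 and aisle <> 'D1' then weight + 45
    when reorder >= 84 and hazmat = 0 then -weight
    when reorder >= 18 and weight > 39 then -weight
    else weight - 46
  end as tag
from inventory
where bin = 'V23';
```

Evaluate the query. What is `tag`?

bin = V23: reorder=161, weight=5, aisle=A1, hazmat=0, qty=576.
reorder >= 113 → true → -5

-5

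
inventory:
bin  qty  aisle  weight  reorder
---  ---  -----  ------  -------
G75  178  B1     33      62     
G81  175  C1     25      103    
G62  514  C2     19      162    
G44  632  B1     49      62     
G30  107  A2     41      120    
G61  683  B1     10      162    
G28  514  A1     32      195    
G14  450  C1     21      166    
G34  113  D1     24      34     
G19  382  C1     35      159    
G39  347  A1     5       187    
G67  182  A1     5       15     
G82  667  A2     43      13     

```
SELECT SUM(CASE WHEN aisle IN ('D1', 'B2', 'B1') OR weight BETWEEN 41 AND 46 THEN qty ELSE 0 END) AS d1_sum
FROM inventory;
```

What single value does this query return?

bin=G75: ✓ → 178
bin=G81: ✗
bin=G62: ✗
bin=G44: ✓ → 632
bin=G30: ✓ → 107
bin=G61: ✓ → 683
bin=G28: ✗
bin=G14: ✗
bin=G34: ✓ → 113
bin=G19: ✗
bin=G39: ✗
bin=G67: ✗
bin=G82: ✓ → 667
d1_sum = 178 + 632 + 107 + 683 + 113 + 667 = 2380

2380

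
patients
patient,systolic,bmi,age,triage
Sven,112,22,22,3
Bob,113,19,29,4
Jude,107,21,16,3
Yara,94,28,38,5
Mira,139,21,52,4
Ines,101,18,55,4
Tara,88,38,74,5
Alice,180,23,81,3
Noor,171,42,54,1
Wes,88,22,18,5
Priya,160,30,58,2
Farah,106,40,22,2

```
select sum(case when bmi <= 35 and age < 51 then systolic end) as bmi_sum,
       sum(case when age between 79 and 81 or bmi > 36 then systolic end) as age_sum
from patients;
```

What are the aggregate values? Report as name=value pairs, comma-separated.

[bmi_sum: bmi <= 35 and age < 51]
patient=Sven: ✓ → 112
patient=Bob: ✓ → 113
patient=Jude: ✓ → 107
patient=Yara: ✓ → 94
patient=Mira: ✗
patient=Ines: ✗
patient=Tara: ✗
patient=Alice: ✗
patient=Noor: ✗
patient=Wes: ✓ → 88
patient=Priya: ✗
patient=Farah: ✗
bmi_sum = 112 + 113 + 107 + 94 + 88 = 514
—
[age_sum: age between 79 and 81 or bmi > 36]
patient=Sven: ✗
patient=Bob: ✗
patient=Jude: ✗
patient=Yara: ✗
patient=Mira: ✗
patient=Ines: ✗
patient=Tara: ✓ → 88
patient=Alice: ✓ → 180
patient=Noor: ✓ → 171
patient=Wes: ✗
patient=Priya: ✗
patient=Farah: ✓ → 106
age_sum = 88 + 180 + 171 + 106 = 545

bmi_sum=514, age_sum=545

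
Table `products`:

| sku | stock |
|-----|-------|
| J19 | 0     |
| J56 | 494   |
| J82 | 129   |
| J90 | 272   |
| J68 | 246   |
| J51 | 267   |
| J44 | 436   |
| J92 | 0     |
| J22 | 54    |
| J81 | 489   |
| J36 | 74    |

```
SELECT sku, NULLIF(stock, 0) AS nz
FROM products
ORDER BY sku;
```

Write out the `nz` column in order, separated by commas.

NULL, 54, 74, 436, 267, 494, 246, 489, 129, 272, NULL

sku=J19: stock=0 vs 0: equal → NULL
sku=J22: stock=54 vs 0: differ → 54
sku=J36: stock=74 vs 0: differ → 74
sku=J44: stock=436 vs 0: differ → 436
sku=J51: stock=267 vs 0: differ → 267
sku=J56: stock=494 vs 0: differ → 494
sku=J68: stock=246 vs 0: differ → 246
sku=J81: stock=489 vs 0: differ → 489
sku=J82: stock=129 vs 0: differ → 129
sku=J90: stock=272 vs 0: differ → 272
sku=J92: stock=0 vs 0: equal → NULL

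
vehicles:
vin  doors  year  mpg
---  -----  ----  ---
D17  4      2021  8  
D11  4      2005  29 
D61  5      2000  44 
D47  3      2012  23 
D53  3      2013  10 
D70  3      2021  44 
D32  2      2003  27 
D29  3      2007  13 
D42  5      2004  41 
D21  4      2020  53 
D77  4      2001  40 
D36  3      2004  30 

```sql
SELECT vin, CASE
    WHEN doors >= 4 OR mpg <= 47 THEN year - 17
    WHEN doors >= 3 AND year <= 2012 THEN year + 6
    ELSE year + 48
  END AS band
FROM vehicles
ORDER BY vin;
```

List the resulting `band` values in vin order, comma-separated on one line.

vin=D11: doors >= 4 OR mpg <= 47 → 1988
vin=D17: doors >= 4 OR mpg <= 47 → 2004
vin=D21: doors >= 4 OR mpg <= 47 → 2003
vin=D29: doors >= 4 OR mpg <= 47 → 1990
vin=D32: doors >= 4 OR mpg <= 47 → 1986
vin=D36: doors >= 4 OR mpg <= 47 → 1987
vin=D42: doors >= 4 OR mpg <= 47 → 1987
vin=D47: doors >= 4 OR mpg <= 47 → 1995
vin=D53: doors >= 4 OR mpg <= 47 → 1996
vin=D61: doors >= 4 OR mpg <= 47 → 1983
vin=D70: doors >= 4 OR mpg <= 47 → 2004
vin=D77: doors >= 4 OR mpg <= 47 → 1984

1988, 2004, 2003, 1990, 1986, 1987, 1987, 1995, 1996, 1983, 2004, 1984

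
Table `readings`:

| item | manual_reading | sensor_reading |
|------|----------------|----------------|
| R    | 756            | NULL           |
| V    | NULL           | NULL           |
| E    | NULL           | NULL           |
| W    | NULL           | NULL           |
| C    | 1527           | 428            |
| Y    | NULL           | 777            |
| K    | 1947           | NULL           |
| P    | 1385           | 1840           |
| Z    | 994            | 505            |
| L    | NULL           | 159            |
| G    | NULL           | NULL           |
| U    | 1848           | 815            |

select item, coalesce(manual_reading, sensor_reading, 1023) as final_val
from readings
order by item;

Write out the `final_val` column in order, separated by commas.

item=C: manual_reading=1527 → 1527
item=E: manual_reading=NULL, sensor_reading=NULL, → literal 1023 → 1023
item=G: manual_reading=NULL, sensor_reading=NULL, → literal 1023 → 1023
item=K: manual_reading=1947 → 1947
item=L: manual_reading=NULL, sensor_reading=159 → 159
item=P: manual_reading=1385 → 1385
item=R: manual_reading=756 → 756
item=U: manual_reading=1848 → 1848
item=V: manual_reading=NULL, sensor_reading=NULL, → literal 1023 → 1023
item=W: manual_reading=NULL, sensor_reading=NULL, → literal 1023 → 1023
item=Y: manual_reading=NULL, sensor_reading=777 → 777
item=Z: manual_reading=994 → 994

1527, 1023, 1023, 1947, 159, 1385, 756, 1848, 1023, 1023, 777, 994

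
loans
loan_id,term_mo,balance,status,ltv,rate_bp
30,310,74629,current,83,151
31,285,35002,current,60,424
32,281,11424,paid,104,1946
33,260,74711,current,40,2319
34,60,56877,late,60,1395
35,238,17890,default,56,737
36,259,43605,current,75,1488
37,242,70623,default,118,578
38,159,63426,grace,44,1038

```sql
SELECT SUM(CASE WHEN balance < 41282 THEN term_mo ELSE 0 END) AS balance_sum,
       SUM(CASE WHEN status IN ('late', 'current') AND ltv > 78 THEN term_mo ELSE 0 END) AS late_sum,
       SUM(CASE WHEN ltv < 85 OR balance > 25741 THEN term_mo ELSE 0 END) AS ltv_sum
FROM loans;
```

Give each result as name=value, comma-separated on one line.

balance_sum=804, late_sum=310, ltv_sum=1813

[balance_sum: balance < 41282]
loan_id=30: ✗
loan_id=31: ✓ → 285
loan_id=32: ✓ → 281
loan_id=33: ✗
loan_id=34: ✗
loan_id=35: ✓ → 238
loan_id=36: ✗
loan_id=37: ✗
loan_id=38: ✗
balance_sum = 285 + 281 + 238 = 804
—
[late_sum: status IN ('late', 'current') AND ltv > 78]
loan_id=30: ✓ → 310
loan_id=31: ✗
loan_id=32: ✗
loan_id=33: ✗
loan_id=34: ✗
loan_id=35: ✗
loan_id=36: ✗
loan_id=37: ✗
loan_id=38: ✗
late_sum = 310
—
[ltv_sum: ltv < 85 OR balance > 25741]
loan_id=30: ✓ → 310
loan_id=31: ✓ → 285
loan_id=32: ✗
loan_id=33: ✓ → 260
loan_id=34: ✓ → 60
loan_id=35: ✓ → 238
loan_id=36: ✓ → 259
loan_id=37: ✓ → 242
loan_id=38: ✓ → 159
ltv_sum = 310 + 285 + 260 + 60 + 238 + 259 + 242 + 159 = 1813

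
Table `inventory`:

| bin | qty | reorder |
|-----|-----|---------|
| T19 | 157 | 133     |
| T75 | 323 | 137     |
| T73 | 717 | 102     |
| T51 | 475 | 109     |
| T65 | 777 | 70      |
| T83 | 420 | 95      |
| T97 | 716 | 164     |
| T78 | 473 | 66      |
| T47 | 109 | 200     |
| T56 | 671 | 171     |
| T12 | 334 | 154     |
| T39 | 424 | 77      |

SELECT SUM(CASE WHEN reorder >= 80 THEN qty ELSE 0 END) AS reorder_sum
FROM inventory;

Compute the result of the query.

3922

bin=T19: ✓ → 157
bin=T75: ✓ → 323
bin=T73: ✓ → 717
bin=T51: ✓ → 475
bin=T65: ✗
bin=T83: ✓ → 420
bin=T97: ✓ → 716
bin=T78: ✗
bin=T47: ✓ → 109
bin=T56: ✓ → 671
bin=T12: ✓ → 334
bin=T39: ✗
reorder_sum = 157 + 323 + 717 + 475 + 420 + 716 + 109 + 671 + 334 = 3922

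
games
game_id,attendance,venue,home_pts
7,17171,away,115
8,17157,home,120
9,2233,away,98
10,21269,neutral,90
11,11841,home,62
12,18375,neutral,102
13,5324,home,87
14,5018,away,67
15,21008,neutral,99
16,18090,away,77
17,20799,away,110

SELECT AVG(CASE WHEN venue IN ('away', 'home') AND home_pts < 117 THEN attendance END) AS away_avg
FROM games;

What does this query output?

game_id=7: ✓ → 17171
game_id=8: ✗
game_id=9: ✓ → 2233
game_id=10: ✗
game_id=11: ✓ → 11841
game_id=12: ✗
game_id=13: ✓ → 5324
game_id=14: ✓ → 5018
game_id=15: ✗
game_id=16: ✓ → 18090
game_id=17: ✓ → 20799
away_avg = (17171 + 2233 + 11841 + 5324 + 5018 + 18090 + 20799) / 7 = 11496.5714285714

11496.5714285714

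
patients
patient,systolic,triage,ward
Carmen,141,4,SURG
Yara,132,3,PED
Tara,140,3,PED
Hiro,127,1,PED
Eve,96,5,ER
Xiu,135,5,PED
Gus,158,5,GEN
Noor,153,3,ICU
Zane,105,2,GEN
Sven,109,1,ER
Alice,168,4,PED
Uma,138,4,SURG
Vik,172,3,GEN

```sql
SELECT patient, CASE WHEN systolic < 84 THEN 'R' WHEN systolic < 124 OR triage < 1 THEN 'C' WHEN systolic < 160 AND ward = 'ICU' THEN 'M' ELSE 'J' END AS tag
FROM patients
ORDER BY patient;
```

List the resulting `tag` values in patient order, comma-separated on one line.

J, J, C, J, J, M, C, J, J, J, J, J, C

patient=Alice: ELSE → J
patient=Carmen: ELSE → J
patient=Eve: systolic < 124 OR triage < 1 → C
patient=Gus: ELSE → J
patient=Hiro: ELSE → J
patient=Noor: systolic < 160 AND ward = 'ICU' → M
patient=Sven: systolic < 124 OR triage < 1 → C
patient=Tara: ELSE → J
patient=Uma: ELSE → J
patient=Vik: ELSE → J
patient=Xiu: ELSE → J
patient=Yara: ELSE → J
patient=Zane: systolic < 124 OR triage < 1 → C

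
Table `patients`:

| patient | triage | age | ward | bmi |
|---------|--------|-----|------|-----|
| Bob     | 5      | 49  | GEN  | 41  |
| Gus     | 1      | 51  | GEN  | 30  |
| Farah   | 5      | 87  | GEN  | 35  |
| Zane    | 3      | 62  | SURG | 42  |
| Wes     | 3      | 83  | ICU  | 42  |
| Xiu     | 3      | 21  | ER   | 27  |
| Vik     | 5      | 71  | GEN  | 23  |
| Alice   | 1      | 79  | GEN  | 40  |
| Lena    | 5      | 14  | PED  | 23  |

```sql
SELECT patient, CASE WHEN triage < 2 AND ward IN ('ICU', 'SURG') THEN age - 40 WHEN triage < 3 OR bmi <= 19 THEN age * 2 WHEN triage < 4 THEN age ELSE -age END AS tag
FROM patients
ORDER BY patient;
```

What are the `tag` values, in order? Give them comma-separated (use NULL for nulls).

patient=Alice: triage < 3 OR bmi <= 19 → 158
patient=Bob: ELSE → -49
patient=Farah: ELSE → -87
patient=Gus: triage < 3 OR bmi <= 19 → 102
patient=Lena: ELSE → -14
patient=Vik: ELSE → -71
patient=Wes: triage < 4 → 83
patient=Xiu: triage < 4 → 21
patient=Zane: triage < 4 → 62

158, -49, -87, 102, -14, -71, 83, 21, 62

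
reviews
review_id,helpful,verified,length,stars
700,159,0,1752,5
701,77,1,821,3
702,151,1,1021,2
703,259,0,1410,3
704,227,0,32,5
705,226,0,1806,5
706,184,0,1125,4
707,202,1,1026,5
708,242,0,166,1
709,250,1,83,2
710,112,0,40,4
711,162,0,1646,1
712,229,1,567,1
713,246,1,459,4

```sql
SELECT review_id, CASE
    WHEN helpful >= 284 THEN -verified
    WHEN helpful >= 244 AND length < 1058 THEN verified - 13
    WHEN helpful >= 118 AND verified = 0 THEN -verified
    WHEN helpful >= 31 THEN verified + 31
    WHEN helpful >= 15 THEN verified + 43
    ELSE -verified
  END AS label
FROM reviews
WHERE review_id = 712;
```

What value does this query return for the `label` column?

32

review_id = 712: helpful=229, verified=1, length=567, stars=1.
helpful >= 284 → false
helpful >= 244 AND length < 1058 → false
helpful >= 118 AND verified = 0 → false
helpful >= 31 → true → 32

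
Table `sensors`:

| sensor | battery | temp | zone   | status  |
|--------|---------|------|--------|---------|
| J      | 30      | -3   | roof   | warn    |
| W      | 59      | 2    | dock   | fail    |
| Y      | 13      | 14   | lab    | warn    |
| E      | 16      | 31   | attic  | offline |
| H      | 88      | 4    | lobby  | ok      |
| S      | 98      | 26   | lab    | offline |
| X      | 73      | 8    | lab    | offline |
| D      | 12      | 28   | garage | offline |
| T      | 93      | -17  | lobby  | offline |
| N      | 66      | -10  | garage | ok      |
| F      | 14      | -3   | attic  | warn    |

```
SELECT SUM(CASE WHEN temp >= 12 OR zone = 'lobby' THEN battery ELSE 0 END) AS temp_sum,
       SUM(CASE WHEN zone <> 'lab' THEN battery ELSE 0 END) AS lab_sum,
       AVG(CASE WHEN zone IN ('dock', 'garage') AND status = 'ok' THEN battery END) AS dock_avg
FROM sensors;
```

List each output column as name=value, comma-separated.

temp_sum=320, lab_sum=378, dock_avg=66

[temp_sum: temp >= 12 OR zone = 'lobby']
sensor=J: ✗
sensor=W: ✗
sensor=Y: ✓ → 13
sensor=E: ✓ → 16
sensor=H: ✓ → 88
sensor=S: ✓ → 98
sensor=X: ✗
sensor=D: ✓ → 12
sensor=T: ✓ → 93
sensor=N: ✗
sensor=F: ✗
temp_sum = 13 + 16 + 88 + 98 + 12 + 93 = 320
—
[lab_sum: zone <> 'lab']
sensor=J: ✓ → 30
sensor=W: ✓ → 59
sensor=Y: ✗
sensor=E: ✓ → 16
sensor=H: ✓ → 88
sensor=S: ✗
sensor=X: ✗
sensor=D: ✓ → 12
sensor=T: ✓ → 93
sensor=N: ✓ → 66
sensor=F: ✓ → 14
lab_sum = 30 + 59 + 16 + 88 + 12 + 93 + 66 + 14 = 378
—
[dock_avg: zone IN ('dock', 'garage') AND status = 'ok']
sensor=J: ✗
sensor=W: ✗
sensor=Y: ✗
sensor=E: ✗
sensor=H: ✗
sensor=S: ✗
sensor=X: ✗
sensor=D: ✗
sensor=T: ✗
sensor=N: ✓ → 66
sensor=F: ✗
dock_avg = 66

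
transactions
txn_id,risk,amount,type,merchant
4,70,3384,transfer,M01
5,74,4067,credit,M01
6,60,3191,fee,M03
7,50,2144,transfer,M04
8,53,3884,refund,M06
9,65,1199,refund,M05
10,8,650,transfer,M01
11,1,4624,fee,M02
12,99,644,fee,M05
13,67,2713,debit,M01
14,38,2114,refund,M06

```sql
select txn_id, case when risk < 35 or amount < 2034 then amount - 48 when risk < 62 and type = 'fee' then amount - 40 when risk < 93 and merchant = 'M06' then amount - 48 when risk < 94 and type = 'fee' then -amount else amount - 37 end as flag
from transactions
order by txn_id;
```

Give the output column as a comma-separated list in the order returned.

txn_id=4: ELSE → 3347
txn_id=5: ELSE → 4030
txn_id=6: risk < 62 and type = 'fee' → 3151
txn_id=7: ELSE → 2107
txn_id=8: risk < 93 and merchant = 'M06' → 3836
txn_id=9: risk < 35 or amount < 2034 → 1151
txn_id=10: risk < 35 or amount < 2034 → 602
txn_id=11: risk < 35 or amount < 2034 → 4576
txn_id=12: risk < 35 or amount < 2034 → 596
txn_id=13: ELSE → 2676
txn_id=14: risk < 93 and merchant = 'M06' → 2066

3347, 4030, 3151, 2107, 3836, 1151, 602, 4576, 596, 2676, 2066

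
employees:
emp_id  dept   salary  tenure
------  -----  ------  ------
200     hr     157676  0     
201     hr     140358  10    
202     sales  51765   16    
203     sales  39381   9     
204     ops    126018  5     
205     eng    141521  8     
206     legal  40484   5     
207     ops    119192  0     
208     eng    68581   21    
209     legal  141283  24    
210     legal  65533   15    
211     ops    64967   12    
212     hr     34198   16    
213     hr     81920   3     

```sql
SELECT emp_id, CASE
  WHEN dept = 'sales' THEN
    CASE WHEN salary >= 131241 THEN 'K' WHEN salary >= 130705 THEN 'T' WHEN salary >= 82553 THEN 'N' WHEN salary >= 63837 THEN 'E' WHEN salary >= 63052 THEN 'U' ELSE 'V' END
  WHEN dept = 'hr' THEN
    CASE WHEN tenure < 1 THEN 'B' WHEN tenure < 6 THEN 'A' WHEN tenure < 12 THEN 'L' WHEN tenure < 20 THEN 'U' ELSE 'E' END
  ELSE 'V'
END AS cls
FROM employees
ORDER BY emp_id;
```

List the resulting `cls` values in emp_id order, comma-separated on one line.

emp_id=200: dept='hr' → inner[tenure < 1] → B
emp_id=201: dept='hr' → inner[tenure < 12] → L
emp_id=202: dept='sales' → inner[ELSE] → V
emp_id=203: dept='sales' → inner[ELSE] → V
emp_id=204: dept='ops' → outer ELSE → V
emp_id=205: dept='eng' → outer ELSE → V
emp_id=206: dept='legal' → outer ELSE → V
emp_id=207: dept='ops' → outer ELSE → V
emp_id=208: dept='eng' → outer ELSE → V
emp_id=209: dept='legal' → outer ELSE → V
emp_id=210: dept='legal' → outer ELSE → V
emp_id=211: dept='ops' → outer ELSE → V
emp_id=212: dept='hr' → inner[tenure < 20] → U
emp_id=213: dept='hr' → inner[tenure < 6] → A

B, L, V, V, V, V, V, V, V, V, V, V, U, A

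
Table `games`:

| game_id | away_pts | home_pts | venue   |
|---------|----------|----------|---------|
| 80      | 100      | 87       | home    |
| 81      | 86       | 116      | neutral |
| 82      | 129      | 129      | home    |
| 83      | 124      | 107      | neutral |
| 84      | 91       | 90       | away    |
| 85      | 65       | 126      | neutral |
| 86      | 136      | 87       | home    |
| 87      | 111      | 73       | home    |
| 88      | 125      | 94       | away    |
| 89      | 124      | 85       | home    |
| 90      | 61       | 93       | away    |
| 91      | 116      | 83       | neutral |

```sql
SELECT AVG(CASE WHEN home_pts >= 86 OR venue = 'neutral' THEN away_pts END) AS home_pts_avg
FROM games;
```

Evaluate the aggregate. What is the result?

103.3

game_id=80: ✓ → 100
game_id=81: ✓ → 86
game_id=82: ✓ → 129
game_id=83: ✓ → 124
game_id=84: ✓ → 91
game_id=85: ✓ → 65
game_id=86: ✓ → 136
game_id=87: ✗
game_id=88: ✓ → 125
game_id=89: ✗
game_id=90: ✓ → 61
game_id=91: ✓ → 116
home_pts_avg = (100 + 86 + 129 + 124 + 91 + 65 + 136 + 125 + 61 + 116) / 10 = 103.3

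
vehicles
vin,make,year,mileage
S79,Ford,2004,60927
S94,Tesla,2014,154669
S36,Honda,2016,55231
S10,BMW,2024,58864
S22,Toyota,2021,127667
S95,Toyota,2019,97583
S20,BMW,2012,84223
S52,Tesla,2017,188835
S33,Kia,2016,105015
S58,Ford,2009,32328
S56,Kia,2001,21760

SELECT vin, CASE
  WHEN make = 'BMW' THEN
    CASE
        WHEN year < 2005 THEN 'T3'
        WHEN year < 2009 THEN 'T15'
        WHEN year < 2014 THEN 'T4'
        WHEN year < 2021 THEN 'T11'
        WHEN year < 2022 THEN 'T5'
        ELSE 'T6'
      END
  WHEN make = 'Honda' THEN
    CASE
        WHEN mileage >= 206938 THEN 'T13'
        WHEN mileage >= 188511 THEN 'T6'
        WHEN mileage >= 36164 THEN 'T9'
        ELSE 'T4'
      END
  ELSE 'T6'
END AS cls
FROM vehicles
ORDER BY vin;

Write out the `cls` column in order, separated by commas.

vin=S10: make='BMW' → inner[ELSE] → T6
vin=S20: make='BMW' → inner[year < 2014] → T4
vin=S22: make='Toyota' → outer ELSE → T6
vin=S33: make='Kia' → outer ELSE → T6
vin=S36: make='Honda' → inner[mileage >= 36164] → T9
vin=S52: make='Tesla' → outer ELSE → T6
vin=S56: make='Kia' → outer ELSE → T6
vin=S58: make='Ford' → outer ELSE → T6
vin=S79: make='Ford' → outer ELSE → T6
vin=S94: make='Tesla' → outer ELSE → T6
vin=S95: make='Toyota' → outer ELSE → T6

T6, T4, T6, T6, T9, T6, T6, T6, T6, T6, T6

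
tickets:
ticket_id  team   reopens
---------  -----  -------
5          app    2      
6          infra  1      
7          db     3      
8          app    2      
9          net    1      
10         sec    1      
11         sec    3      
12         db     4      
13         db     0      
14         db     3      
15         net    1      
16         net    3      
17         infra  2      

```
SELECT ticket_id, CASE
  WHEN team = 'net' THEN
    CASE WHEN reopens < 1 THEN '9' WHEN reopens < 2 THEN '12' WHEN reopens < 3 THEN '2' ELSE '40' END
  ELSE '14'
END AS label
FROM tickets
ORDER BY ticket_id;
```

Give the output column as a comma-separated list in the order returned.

14, 14, 14, 14, 12, 14, 14, 14, 14, 14, 12, 40, 14

ticket_id=5: team='app' → outer ELSE → 14
ticket_id=6: team='infra' → outer ELSE → 14
ticket_id=7: team='db' → outer ELSE → 14
ticket_id=8: team='app' → outer ELSE → 14
ticket_id=9: team='net' → inner[reopens < 2] → 12
ticket_id=10: team='sec' → outer ELSE → 14
ticket_id=11: team='sec' → outer ELSE → 14
ticket_id=12: team='db' → outer ELSE → 14
ticket_id=13: team='db' → outer ELSE → 14
ticket_id=14: team='db' → outer ELSE → 14
ticket_id=15: team='net' → inner[reopens < 2] → 12
ticket_id=16: team='net' → inner[ELSE] → 40
ticket_id=17: team='infra' → outer ELSE → 14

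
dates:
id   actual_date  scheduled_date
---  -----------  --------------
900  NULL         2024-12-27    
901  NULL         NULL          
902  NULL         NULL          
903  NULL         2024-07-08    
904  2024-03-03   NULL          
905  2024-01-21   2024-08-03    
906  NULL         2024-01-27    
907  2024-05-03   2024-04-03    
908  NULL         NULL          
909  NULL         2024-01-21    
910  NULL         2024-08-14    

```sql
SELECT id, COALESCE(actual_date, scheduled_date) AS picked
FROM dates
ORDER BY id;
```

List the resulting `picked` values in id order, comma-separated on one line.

2024-12-27, NULL, NULL, 2024-07-08, 2024-03-03, 2024-01-21, 2024-01-27, 2024-05-03, NULL, 2024-01-21, 2024-08-14

id=900: actual_date=NULL, scheduled_date=2024-12-27 → 2024-12-27
id=901: actual_date=NULL, scheduled_date=NULL (all NULL) → NULL
id=902: actual_date=NULL, scheduled_date=NULL (all NULL) → NULL
id=903: actual_date=NULL, scheduled_date=2024-07-08 → 2024-07-08
id=904: actual_date=2024-03-03 → 2024-03-03
id=905: actual_date=2024-01-21 → 2024-01-21
id=906: actual_date=NULL, scheduled_date=2024-01-27 → 2024-01-27
id=907: actual_date=2024-05-03 → 2024-05-03
id=908: actual_date=NULL, scheduled_date=NULL (all NULL) → NULL
id=909: actual_date=NULL, scheduled_date=2024-01-21 → 2024-01-21
id=910: actual_date=NULL, scheduled_date=2024-08-14 → 2024-08-14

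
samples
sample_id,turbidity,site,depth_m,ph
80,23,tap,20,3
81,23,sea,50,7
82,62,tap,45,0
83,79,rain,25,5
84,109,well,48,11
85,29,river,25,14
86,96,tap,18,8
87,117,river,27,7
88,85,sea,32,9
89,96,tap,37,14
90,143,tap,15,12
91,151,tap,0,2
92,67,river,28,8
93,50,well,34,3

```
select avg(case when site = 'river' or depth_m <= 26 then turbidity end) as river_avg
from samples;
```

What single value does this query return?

sample_id=80: ✓ → 23
sample_id=81: ✗
sample_id=82: ✗
sample_id=83: ✓ → 79
sample_id=84: ✗
sample_id=85: ✓ → 29
sample_id=86: ✓ → 96
sample_id=87: ✓ → 117
sample_id=88: ✗
sample_id=89: ✗
sample_id=90: ✓ → 143
sample_id=91: ✓ → 151
sample_id=92: ✓ → 67
sample_id=93: ✗
river_avg = (23 + 79 + 29 + 96 + 117 + 143 + 151 + 67) / 8 = 88.125

88.125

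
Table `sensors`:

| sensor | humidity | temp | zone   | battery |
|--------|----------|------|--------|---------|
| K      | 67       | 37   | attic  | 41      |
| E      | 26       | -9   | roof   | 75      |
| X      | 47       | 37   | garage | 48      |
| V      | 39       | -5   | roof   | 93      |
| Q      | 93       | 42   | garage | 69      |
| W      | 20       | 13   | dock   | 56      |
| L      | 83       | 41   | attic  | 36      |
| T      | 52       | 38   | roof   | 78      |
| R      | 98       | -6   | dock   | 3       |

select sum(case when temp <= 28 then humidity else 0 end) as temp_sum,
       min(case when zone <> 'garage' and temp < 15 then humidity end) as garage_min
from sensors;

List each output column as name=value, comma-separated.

[temp_sum: temp <= 28]
sensor=K: ✗
sensor=E: ✓ → 26
sensor=X: ✗
sensor=V: ✓ → 39
sensor=Q: ✗
sensor=W: ✓ → 20
sensor=L: ✗
sensor=T: ✗
sensor=R: ✓ → 98
temp_sum = 26 + 39 + 20 + 98 = 183
—
[garage_min: zone <> 'garage' and temp < 15]
sensor=K: ✗
sensor=E: ✓ → 26
sensor=X: ✗
sensor=V: ✓ → 39
sensor=Q: ✗
sensor=W: ✓ → 20
sensor=L: ✗
sensor=T: ✗
sensor=R: ✓ → 98
garage_min = MIN(26, 39, 20, 98) = 20

temp_sum=183, garage_min=20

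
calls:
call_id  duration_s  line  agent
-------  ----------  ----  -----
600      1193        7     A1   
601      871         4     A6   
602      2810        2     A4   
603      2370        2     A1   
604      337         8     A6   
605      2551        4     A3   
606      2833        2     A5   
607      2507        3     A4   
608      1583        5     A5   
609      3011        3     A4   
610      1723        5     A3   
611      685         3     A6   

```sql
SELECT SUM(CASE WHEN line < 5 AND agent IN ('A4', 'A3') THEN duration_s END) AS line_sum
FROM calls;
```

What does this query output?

call_id=600: ✗
call_id=601: ✗
call_id=602: ✓ → 2810
call_id=603: ✗
call_id=604: ✗
call_id=605: ✓ → 2551
call_id=606: ✗
call_id=607: ✓ → 2507
call_id=608: ✗
call_id=609: ✓ → 3011
call_id=610: ✗
call_id=611: ✗
line_sum = 2810 + 2551 + 2507 + 3011 = 10879

10879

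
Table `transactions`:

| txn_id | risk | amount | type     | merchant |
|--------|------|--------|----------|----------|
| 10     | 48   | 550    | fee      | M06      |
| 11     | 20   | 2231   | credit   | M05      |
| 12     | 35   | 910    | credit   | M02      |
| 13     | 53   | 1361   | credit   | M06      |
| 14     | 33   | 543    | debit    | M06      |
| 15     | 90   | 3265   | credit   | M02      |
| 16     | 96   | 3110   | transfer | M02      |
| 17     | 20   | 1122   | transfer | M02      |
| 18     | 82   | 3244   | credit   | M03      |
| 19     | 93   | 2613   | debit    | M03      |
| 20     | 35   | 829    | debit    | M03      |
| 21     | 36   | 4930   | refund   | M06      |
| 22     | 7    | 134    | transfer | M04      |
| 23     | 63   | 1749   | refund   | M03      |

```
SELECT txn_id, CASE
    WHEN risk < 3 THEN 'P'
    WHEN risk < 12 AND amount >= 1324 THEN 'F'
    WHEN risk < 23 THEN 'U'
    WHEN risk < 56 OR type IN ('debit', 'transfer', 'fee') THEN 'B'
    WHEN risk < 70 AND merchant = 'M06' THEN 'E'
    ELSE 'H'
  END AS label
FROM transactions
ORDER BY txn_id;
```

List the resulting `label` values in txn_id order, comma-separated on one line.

B, U, B, B, B, H, B, U, H, B, B, B, U, H

txn_id=10: risk < 56 OR type IN ('debit', 'transfer', 'fee') → B
txn_id=11: risk < 23 → U
txn_id=12: risk < 56 OR type IN ('debit', 'transfer', 'fee') → B
txn_id=13: risk < 56 OR type IN ('debit', 'transfer', 'fee') → B
txn_id=14: risk < 56 OR type IN ('debit', 'transfer', 'fee') → B
txn_id=15: ELSE → H
txn_id=16: risk < 56 OR type IN ('debit', 'transfer', 'fee') → B
txn_id=17: risk < 23 → U
txn_id=18: ELSE → H
txn_id=19: risk < 56 OR type IN ('debit', 'transfer', 'fee') → B
txn_id=20: risk < 56 OR type IN ('debit', 'transfer', 'fee') → B
txn_id=21: risk < 56 OR type IN ('debit', 'transfer', 'fee') → B
txn_id=22: risk < 23 → U
txn_id=23: ELSE → H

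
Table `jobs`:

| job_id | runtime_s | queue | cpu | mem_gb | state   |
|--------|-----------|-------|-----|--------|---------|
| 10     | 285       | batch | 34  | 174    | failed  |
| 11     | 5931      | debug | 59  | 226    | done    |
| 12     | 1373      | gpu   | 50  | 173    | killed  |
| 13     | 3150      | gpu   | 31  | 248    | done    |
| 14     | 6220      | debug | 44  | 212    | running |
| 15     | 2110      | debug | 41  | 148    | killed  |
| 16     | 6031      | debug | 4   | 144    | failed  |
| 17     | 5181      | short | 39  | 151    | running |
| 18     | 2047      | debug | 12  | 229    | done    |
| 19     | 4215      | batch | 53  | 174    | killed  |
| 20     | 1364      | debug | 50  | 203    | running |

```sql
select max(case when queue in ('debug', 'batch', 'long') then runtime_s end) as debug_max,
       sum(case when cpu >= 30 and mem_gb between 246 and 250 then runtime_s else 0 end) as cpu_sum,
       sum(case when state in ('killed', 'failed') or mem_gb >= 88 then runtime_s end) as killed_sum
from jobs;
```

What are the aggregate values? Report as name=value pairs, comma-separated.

debug_max=6220, cpu_sum=3150, killed_sum=37907

[debug_max: queue in ('debug', 'batch', 'long')]
job_id=10: ✓ → 285
job_id=11: ✓ → 5931
job_id=12: ✗
job_id=13: ✗
job_id=14: ✓ → 6220
job_id=15: ✓ → 2110
job_id=16: ✓ → 6031
job_id=17: ✗
job_id=18: ✓ → 2047
job_id=19: ✓ → 4215
job_id=20: ✓ → 1364
debug_max = MAX(285, 5931, 6220, 2110, 6031, 2047, 4215, 1364) = 6220
—
[cpu_sum: cpu >= 30 and mem_gb between 246 and 250]
job_id=10: ✗
job_id=11: ✗
job_id=12: ✗
job_id=13: ✓ → 3150
job_id=14: ✗
job_id=15: ✗
job_id=16: ✗
job_id=17: ✗
job_id=18: ✗
job_id=19: ✗
job_id=20: ✗
cpu_sum = 3150
—
[killed_sum: state in ('killed', 'failed') or mem_gb >= 88]
job_id=10: ✓ → 285
job_id=11: ✓ → 5931
job_id=12: ✓ → 1373
job_id=13: ✓ → 3150
job_id=14: ✓ → 6220
job_id=15: ✓ → 2110
job_id=16: ✓ → 6031
job_id=17: ✓ → 5181
job_id=18: ✓ → 2047
job_id=19: ✓ → 4215
job_id=20: ✓ → 1364
killed_sum = 285 + 5931 + 1373 + 3150 + 6220 + 2110 + 6031 + 5181 + 2047 + 4215 + 1364 = 37907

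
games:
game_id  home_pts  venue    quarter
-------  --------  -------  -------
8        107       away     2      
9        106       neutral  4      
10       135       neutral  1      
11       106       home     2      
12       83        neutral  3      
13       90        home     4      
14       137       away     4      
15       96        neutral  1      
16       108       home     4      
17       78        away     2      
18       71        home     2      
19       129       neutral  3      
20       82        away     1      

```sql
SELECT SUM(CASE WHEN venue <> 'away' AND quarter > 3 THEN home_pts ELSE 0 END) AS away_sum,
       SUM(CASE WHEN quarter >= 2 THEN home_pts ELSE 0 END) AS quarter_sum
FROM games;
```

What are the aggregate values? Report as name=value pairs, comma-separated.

away_sum=304, quarter_sum=1015

[away_sum: venue <> 'away' AND quarter > 3]
game_id=8: ✗
game_id=9: ✓ → 106
game_id=10: ✗
game_id=11: ✗
game_id=12: ✗
game_id=13: ✓ → 90
game_id=14: ✗
game_id=15: ✗
game_id=16: ✓ → 108
game_id=17: ✗
game_id=18: ✗
game_id=19: ✗
game_id=20: ✗
away_sum = 106 + 90 + 108 = 304
—
[quarter_sum: quarter >= 2]
game_id=8: ✓ → 107
game_id=9: ✓ → 106
game_id=10: ✗
game_id=11: ✓ → 106
game_id=12: ✓ → 83
game_id=13: ✓ → 90
game_id=14: ✓ → 137
game_id=15: ✗
game_id=16: ✓ → 108
game_id=17: ✓ → 78
game_id=18: ✓ → 71
game_id=19: ✓ → 129
game_id=20: ✗
quarter_sum = 107 + 106 + 106 + 83 + 90 + 137 + 108 + 78 + 71 + 129 = 1015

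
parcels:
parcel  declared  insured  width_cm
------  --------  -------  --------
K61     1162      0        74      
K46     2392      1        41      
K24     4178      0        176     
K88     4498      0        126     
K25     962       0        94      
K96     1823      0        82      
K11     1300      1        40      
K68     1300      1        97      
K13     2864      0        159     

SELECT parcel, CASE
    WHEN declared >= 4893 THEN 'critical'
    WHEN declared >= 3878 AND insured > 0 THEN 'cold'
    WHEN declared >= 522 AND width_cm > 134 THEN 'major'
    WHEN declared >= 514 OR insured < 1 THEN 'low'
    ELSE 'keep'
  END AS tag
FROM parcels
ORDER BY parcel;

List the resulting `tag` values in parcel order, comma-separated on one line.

parcel=K11: declared >= 514 OR insured < 1 → low
parcel=K13: declared >= 522 AND width_cm > 134 → major
parcel=K24: declared >= 522 AND width_cm > 134 → major
parcel=K25: declared >= 514 OR insured < 1 → low
parcel=K46: declared >= 514 OR insured < 1 → low
parcel=K61: declared >= 514 OR insured < 1 → low
parcel=K68: declared >= 514 OR insured < 1 → low
parcel=K88: declared >= 514 OR insured < 1 → low
parcel=K96: declared >= 514 OR insured < 1 → low

low, major, major, low, low, low, low, low, low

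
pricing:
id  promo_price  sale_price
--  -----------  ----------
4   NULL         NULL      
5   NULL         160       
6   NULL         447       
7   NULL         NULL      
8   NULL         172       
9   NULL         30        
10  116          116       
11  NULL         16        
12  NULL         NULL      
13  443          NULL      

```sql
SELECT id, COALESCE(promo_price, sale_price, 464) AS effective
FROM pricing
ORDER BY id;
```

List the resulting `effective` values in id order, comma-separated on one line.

id=4: promo_price=NULL, sale_price=NULL, → literal 464 → 464
id=5: promo_price=NULL, sale_price=160 → 160
id=6: promo_price=NULL, sale_price=447 → 447
id=7: promo_price=NULL, sale_price=NULL, → literal 464 → 464
id=8: promo_price=NULL, sale_price=172 → 172
id=9: promo_price=NULL, sale_price=30 → 30
id=10: promo_price=116 → 116
id=11: promo_price=NULL, sale_price=16 → 16
id=12: promo_price=NULL, sale_price=NULL, → literal 464 → 464
id=13: promo_price=443 → 443

464, 160, 447, 464, 172, 30, 116, 16, 464, 443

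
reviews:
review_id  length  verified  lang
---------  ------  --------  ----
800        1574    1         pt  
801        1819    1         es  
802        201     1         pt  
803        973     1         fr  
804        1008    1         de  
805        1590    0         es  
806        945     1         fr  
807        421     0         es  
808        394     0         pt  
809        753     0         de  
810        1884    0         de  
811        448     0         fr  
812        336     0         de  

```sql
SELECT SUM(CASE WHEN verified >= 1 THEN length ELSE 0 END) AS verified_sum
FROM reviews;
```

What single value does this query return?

6520

review_id=800: ✓ → 1574
review_id=801: ✓ → 1819
review_id=802: ✓ → 201
review_id=803: ✓ → 973
review_id=804: ✓ → 1008
review_id=805: ✗
review_id=806: ✓ → 945
review_id=807: ✗
review_id=808: ✗
review_id=809: ✗
review_id=810: ✗
review_id=811: ✗
review_id=812: ✗
verified_sum = 1574 + 1819 + 201 + 973 + 1008 + 945 = 6520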